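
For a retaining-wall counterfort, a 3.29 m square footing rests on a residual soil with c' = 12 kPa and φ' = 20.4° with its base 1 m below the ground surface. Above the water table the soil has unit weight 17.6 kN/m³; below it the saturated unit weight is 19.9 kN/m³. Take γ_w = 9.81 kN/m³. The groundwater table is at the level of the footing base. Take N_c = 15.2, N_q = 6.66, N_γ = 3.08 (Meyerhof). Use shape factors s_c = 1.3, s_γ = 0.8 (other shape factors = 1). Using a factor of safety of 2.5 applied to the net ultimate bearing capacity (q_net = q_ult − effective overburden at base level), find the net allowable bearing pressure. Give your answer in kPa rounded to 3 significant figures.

Overburden at base level: q = 17.6 × 1 = 17.6 kPa.
Below the base the soil is submerged, so the ½γBN_γ term uses γ' = 19.9 − 9.81 = 10.09 kN/m³.
Cohesion term c·N_c·s_c = 12 × 15.2 × 1.3 = 237.12 kPa; surcharge term q·N_q = 17.6 × 6.66 = 117.22 kPa; self-weight term 0.5·γ·B·N_γ·s_γ = 0.5 × 10.09 × 3.29 × 3.08 × 0.8 = 40.898 kPa.
q_ult = 237.12 + 117.22 + 40.898 = 395.23 kPa.
Net ultimate: q_net = 395.23 − 17.6 = 377.63 kPa.
q_all(net) = 377.63 / 2.5 = 151.05 kPa.

q_all(net) ≈ 151 kPa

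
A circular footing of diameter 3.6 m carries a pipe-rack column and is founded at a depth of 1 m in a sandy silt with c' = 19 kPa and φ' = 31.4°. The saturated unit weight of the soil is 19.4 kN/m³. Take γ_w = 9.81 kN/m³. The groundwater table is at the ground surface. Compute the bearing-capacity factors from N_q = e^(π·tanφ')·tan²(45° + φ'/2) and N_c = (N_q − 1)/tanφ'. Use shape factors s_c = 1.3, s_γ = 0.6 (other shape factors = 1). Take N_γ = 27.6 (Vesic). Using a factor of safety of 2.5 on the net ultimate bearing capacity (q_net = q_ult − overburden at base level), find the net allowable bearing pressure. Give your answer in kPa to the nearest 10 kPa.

N_q = e^(π·tan31.4°)·tan²(60.7°) = 21.61; N_c = (N_q − 1)/tanφ' = 33.76.
Water table at ground surface, so effective unit weight γ' = 19.4 − 9.81 = 9.59 kN/m³ is used throughout; overburden q = 9.59 × 1 = 9.59 kPa; the same γ' applies in the ½γBN_γ term.
Cohesion term c·N_c·s_c = 19 × 33.762 × 1.3 = 833.92 kPa; surcharge term q·N_q = 9.59 × 21.608 = 207.23 kPa; self-weight term 0.5·γ·B·N_γ·s_γ = 0.5 × 9.59 × 3.6 × 27.6 × 0.6 = 285.86 kPa.
q_ult = 833.92 + 207.23 + 285.86 = 1327 kPa.
q_net = 1327 − 9.59 = 1317.4 kPa.
q_all(net) = 1317.4 / 2.5 = 526.97 kPa.

q_all(net) ≈ 530 kPa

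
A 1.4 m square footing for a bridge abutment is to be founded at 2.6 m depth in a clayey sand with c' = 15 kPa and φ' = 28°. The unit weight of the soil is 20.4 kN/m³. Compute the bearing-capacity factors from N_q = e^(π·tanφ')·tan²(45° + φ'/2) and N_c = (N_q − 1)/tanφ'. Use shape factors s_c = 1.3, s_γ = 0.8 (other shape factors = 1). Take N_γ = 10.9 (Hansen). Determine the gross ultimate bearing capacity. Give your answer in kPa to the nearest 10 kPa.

tan28° = 0.5317, so N_q = e^(π×0.5317)·tan²(59°) = 5.314 × 2.77 = 14.72.
N_c = (14.72 − 1)/tan28° = 25.8.
Effective surcharge at the founding depth q = γ·D_f = 20.4 × 2.6 = 53.04 kPa.
q_ult = c·N_c·s_c + q·N_q + 0.5·γ·B·N_γ·s_γ
     = 15 × 25.803 × 1.3 + 53.04 × 14.72 + 0.5 × 20.4 × 1.4 × 10.9 × 0.8
     = 503.17 + 780.74 + 124.52 = 1408.4 kPa.

q_ult ≈ 1410 kPa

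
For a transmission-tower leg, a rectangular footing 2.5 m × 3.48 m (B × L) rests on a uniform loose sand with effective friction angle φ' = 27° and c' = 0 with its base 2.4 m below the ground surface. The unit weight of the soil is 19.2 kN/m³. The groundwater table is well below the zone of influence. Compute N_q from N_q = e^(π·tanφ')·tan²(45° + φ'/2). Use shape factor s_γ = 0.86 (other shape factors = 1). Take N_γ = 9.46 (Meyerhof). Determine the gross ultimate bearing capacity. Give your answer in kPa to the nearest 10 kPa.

q_ult ≈ 800 kPa

tan27° = 0.5095, so N_q = e^(π×0.5095)·tan²(58.5°) = 4.957 × 2.663 = 13.2.
Overburden at base level: q = 19.2 × 2.4 = 46.08 kPa.
Surcharge term q·N_q = 46.08 × 13.199 = 608.22 kPa; self-weight term 0.5·γ·B·N_γ·s_γ = 0.5 × 19.2 × 2.5 × 9.46 × 0.86 = 195.25 kPa.
q_ult = 608.22 + 195.25 = 803.47 kPa.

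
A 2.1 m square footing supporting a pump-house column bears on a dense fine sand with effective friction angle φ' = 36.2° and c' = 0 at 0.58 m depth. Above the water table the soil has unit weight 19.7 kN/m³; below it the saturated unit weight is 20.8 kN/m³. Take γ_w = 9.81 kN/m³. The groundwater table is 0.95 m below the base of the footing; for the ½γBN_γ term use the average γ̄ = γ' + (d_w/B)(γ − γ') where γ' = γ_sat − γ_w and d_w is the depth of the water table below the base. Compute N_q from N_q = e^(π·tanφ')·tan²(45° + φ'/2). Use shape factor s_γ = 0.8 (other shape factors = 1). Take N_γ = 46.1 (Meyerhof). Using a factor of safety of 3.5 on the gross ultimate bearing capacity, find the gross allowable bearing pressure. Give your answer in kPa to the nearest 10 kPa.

q_all ≈ 290 kPa

N_q = e^(π·tan36.2°)·tan²(63.1°) = 38.73.
q = γ·D_f = 19.7 × 0.58 = 11.426 kPa.
γ' = 10.99 kN/m³; averaging over the depth B below the base, γ̄ = γ' + (d_w/B)(γ − γ') = 14.93 kN/m³.
q·N_q = 11.426 × 38.725 = 442.47 kPa
0.5·γ·B·N_γ·s_γ = 0.5 × 14.93 × 2.1 × 46.1 × 0.8 = 578.16 kPa
q_ult = 442.47 + 578.16 = 1020.6 kPa.
q_all = 1020.6 / 3.5 = 291.61 kPa.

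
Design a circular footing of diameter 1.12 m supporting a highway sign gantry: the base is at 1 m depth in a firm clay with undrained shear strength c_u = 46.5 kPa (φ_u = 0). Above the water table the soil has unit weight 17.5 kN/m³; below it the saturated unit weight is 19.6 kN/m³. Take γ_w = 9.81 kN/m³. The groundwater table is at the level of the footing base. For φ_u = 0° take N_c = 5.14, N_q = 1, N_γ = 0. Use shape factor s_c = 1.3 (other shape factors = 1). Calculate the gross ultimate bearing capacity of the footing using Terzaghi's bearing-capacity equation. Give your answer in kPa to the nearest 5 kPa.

Effective surcharge at the founding depth q = γ·D_f = 17.5 × 1 = 17.5 kPa.
q_ult = c·N_c·s_c + q·N_q
     = 46.5 × 5.14 × 1.3 + 17.5 × 1
     = 310.71 + 17.5 = 328.21 kPa.

q_ult ≈ 330 kPa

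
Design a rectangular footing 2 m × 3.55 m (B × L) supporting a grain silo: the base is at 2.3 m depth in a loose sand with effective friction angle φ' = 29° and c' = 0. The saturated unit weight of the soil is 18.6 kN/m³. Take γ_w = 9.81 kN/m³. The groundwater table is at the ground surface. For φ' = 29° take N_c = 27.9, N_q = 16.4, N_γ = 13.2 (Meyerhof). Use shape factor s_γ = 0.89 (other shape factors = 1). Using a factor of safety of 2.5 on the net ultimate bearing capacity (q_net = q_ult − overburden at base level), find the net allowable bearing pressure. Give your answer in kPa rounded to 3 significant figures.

Water table at ground surface, so effective unit weight γ' = 18.6 − 9.81 = 8.79 kN/m³ is used throughout; overburden q = 8.79 × 2.3 = 20.217 kPa; the same γ' applies in the ½γBN_γ term.
Surcharge term q·N_q = 20.217 × 16.4 = 331.56 kPa; self-weight term 0.5·γ·B·N_γ·s_γ = 0.5 × 8.79 × 2 × 13.2 × 0.89 = 103.26 kPa.
q_ult = 331.56 + 103.26 = 434.82 kPa.
q_net = 434.82 − 20.217 = 414.61 kPa.
q_all(net) = 414.61 / 2.5 = 165.84 kPa.

q_all(net) ≈ 166 kPa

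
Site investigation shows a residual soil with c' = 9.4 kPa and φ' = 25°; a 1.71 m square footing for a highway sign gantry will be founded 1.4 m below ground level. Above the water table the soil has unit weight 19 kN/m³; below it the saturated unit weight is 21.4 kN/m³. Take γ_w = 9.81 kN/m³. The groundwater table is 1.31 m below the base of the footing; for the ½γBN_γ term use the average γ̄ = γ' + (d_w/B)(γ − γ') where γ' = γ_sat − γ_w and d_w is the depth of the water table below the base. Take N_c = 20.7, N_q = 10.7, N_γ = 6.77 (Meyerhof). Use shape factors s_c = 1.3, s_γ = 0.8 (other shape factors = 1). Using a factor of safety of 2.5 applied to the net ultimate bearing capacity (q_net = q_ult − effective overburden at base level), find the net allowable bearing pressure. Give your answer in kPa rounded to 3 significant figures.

q = γ·D_f = 19 × 1.4 = 26.6 kPa.
γ' = 11.59 kN/m³; averaging over the depth B below the base, γ̄ = γ' + (d_w/B)(γ − γ') = 17.267 kN/m³.
c·N_c·s_c = 9.4 × 20.7 × 1.3 = 252.95 kPa
q·N_q = 26.6 × 10.7 = 284.62 kPa
0.5·γ·B·N_γ·s_γ = 0.5 × 17.267 × 1.71 × 6.77 × 0.8 = 79.956 kPa
q_ult = 252.95 + 284.62 + 79.956 = 617.53 kPa.
Net ultimate: q_net = 617.53 − 26.6 = 590.93 kPa.
q_all(net) = 590.93 / 2.5 = 236.37 kPa.

q_all(net) ≈ 236 kPa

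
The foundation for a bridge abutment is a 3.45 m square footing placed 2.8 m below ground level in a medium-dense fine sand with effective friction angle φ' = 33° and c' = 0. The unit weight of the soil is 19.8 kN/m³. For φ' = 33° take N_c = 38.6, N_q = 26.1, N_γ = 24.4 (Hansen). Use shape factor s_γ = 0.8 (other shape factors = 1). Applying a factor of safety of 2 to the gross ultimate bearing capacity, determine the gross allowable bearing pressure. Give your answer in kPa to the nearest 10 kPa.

q_all ≈ 1060 kPa

Overburden at base level: q = 19.8 × 2.8 = 55.44 kPa.
Surcharge term q·N_q = 55.44 × 26.1 = 1447 kPa; self-weight term 0.5·γ·B·N_γ·s_γ = 0.5 × 19.8 × 3.45 × 24.4 × 0.8 = 666.71 kPa.
q_ult = 1447 + 666.71 = 2113.7 kPa.
q_all = q_ult / FS = 2113.7 / 2 = 1056.8 kPa.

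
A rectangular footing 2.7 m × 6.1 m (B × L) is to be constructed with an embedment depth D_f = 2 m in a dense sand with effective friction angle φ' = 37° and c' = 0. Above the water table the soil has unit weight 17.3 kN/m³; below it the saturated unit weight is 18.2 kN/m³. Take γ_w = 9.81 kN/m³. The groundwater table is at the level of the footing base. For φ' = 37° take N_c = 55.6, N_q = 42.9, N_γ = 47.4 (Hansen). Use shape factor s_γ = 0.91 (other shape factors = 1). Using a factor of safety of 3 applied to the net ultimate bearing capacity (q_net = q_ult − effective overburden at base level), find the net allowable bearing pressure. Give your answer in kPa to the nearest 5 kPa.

Effective surcharge at the founding depth q = γ·D_f = 17.3 × 2 = 34.6 kPa.
The water table coincides with the base, so in the self-weight term γ → γ' = 8.39 kN/m³.
q_ult = q·N_q + 0.5·γ·B·N_γ·s_γ
     = 34.6 × 42.9 + 0.5 × 8.39 × 2.7 × 47.4 × 0.91
     = 1484.3 + 488.56 = 1972.9 kPa.
Net ultimate: q_net = 1972.9 − 34.6 = 1938.3 kPa.
q_all(net) = 1938.3 / 3 = 646.1 kPa.

q_all(net) ≈ 645 kPa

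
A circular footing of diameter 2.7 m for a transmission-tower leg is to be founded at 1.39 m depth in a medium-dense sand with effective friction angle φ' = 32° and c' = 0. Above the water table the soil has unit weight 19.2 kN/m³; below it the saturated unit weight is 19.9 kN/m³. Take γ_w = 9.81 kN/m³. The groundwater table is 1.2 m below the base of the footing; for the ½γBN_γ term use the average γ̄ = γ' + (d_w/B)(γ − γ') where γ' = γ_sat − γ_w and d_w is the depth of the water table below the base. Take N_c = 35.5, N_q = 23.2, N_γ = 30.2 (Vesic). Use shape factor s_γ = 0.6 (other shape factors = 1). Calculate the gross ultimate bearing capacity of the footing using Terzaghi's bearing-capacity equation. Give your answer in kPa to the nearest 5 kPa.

q_ult ≈ 965 kPa

Overburden at base level: q = 19.2 × 1.39 = 26.688 kPa.
The water table is 1.2 m below the base (< B = 2.7 m), so the ½γBN_γ term uses γ̄ = γ' + (d_w/B)(γ − γ') = 10.09 + (1.2/2.7)(19.2 − 10.09) = 14.139 kN/m³.
Surcharge term q·N_q = 26.688 × 23.2 = 619.16 kPa; self-weight term 0.5·γ·B·N_γ·s_γ = 0.5 × 14.139 × 2.7 × 30.2 × 0.6 = 345.87 kPa.
q_ult = 619.16 + 345.87 = 965.03 kPa.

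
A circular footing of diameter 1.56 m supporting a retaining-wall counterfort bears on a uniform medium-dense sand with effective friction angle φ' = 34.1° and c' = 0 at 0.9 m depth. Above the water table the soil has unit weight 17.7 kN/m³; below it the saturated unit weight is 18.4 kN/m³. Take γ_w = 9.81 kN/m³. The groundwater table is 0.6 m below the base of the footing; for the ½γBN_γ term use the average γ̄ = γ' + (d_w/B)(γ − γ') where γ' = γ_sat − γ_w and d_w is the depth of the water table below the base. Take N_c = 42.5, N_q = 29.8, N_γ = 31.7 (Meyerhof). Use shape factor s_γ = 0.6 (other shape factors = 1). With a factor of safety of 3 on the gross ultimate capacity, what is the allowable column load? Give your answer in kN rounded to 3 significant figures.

Effective surcharge at the founding depth q = γ·D_f = 17.7 × 0.9 = 15.93 kPa.
With d_w = 0.6 m < B, γ̄ = 8.59 + (0.6/1.56) × (17.7 − 8.59) = 12.094 kN/m³.
q_ult = q·N_q + 0.5·γ·B·N_γ·s_γ
     = 15.93 × 29.8 + 0.5 × 12.094 × 1.56 × 31.7 × 0.6
     = 474.71 + 179.42 = 654.13 kPa.
Gross allowable pressure q_all = 654.13 / 3 = 218.04 kPa.
Footing area = 1.9113 m², so allowable column load = 218.04 × 1.9113 = 416.75 kN.

P_all ≈ 417 kN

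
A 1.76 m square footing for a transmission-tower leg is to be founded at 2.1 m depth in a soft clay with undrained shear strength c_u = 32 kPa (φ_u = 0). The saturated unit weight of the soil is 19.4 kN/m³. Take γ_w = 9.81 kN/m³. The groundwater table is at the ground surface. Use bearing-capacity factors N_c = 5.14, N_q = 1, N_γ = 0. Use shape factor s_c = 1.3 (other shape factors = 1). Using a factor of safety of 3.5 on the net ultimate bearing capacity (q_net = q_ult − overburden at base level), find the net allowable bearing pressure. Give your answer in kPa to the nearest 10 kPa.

q_all(net) ≈ 60 kPa

Water table at ground surface, so effective unit weight γ' = 19.4 − 9.81 = 9.59 kN/m³ is used throughout; overburden q = 9.59 × 2.1 = 20.139 kPa.
Cohesion term c·N_c·s_c = 32 × 5.14 × 1.3 = 213.82 kPa; surcharge term q·N_q = 20.139 × 1 = 20.139 kPa.
q_ult = 213.82 + 20.139 = 233.96 kPa.
q_net = 233.96 − 20.139 = 213.82 kPa.
q_all(net) = 213.82 / 3.5 = 61.093 kPa.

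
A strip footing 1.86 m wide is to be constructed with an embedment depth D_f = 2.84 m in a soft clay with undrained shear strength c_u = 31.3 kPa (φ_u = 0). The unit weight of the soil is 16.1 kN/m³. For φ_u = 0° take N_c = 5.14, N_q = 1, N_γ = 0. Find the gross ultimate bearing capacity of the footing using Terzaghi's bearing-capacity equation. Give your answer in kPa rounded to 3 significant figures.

q_ult ≈ 207 kPa

Effective surcharge at the founding depth q = γ·D_f = 16.1 × 2.84 = 45.724 kPa.
q_ult = c·N_c + q·N_q
     = 31.3 × 5.14 + 45.724 × 1
     = 160.88 + 45.724 = 206.61 kPa.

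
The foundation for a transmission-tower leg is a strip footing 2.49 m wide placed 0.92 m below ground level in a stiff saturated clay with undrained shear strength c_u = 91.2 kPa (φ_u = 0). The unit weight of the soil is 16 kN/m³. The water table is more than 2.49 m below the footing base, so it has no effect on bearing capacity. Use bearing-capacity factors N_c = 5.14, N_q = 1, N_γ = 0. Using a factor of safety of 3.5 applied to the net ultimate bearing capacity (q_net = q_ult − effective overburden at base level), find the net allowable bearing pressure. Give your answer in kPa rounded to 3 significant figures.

q_all(net) ≈ 134 kPa

Effective surcharge at the founding depth q = γ·D_f = 16 × 0.92 = 14.72 kPa.
q_ult = c·N_c + q·N_q
     = 91.2 × 5.14 + 14.72 × 1
     = 468.77 + 14.72 = 483.49 kPa.
Net ultimate: q_net = 483.49 − 14.72 = 468.77 kPa.
q_all(net) = 468.77 / 3.5 = 133.93 kPa.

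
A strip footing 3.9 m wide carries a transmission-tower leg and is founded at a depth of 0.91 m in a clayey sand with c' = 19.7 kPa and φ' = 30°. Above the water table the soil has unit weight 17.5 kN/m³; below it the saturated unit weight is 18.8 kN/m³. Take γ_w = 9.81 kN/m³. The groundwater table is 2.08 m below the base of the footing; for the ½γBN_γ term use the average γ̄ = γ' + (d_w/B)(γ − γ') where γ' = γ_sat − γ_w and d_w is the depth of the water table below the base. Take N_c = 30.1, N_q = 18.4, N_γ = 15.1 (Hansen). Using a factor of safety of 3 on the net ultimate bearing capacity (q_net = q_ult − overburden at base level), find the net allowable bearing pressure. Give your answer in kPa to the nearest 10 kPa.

q_all(net) ≈ 420 kPa

q = γ·D_f = 17.5 × 0.91 = 15.925 kPa.
γ' = 8.99 kN/m³; averaging over the depth B below the base, γ̄ = γ' + (d_w/B)(γ − γ') = 13.529 kN/m³.
c·N_c = 19.7 × 30.1 = 592.97 kPa
q·N_q = 15.925 × 18.4 = 293.02 kPa
0.5·γ·B·N_γ = 0.5 × 13.529 × 3.9 × 15.1 = 398.35 kPa
q_ult = 592.97 + 293.02 + 398.35 = 1284.3 kPa.
q_net = 1284.3 − 15.925 = 1268.4 kPa.
q_all(net) = 1268.4 / 3 = 422.81 kPa.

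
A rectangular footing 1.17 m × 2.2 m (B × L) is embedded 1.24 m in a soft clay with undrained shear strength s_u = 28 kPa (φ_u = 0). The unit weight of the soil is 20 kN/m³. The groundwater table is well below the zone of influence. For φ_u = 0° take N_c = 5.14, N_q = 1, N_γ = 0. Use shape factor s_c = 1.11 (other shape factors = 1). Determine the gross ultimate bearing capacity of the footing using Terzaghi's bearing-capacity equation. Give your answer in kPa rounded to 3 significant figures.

q_ult ≈ 185 kPa

q = γ·D_f = 20 × 1.24 = 24.8 kPa.
c·N_c·s_c = 28 × 5.14 × 1.11 = 159.75 kPa
q·N_q = 24.8 × 1 = 24.8 kPa
q_ult = 159.75 + 24.8 = 184.55 kPa.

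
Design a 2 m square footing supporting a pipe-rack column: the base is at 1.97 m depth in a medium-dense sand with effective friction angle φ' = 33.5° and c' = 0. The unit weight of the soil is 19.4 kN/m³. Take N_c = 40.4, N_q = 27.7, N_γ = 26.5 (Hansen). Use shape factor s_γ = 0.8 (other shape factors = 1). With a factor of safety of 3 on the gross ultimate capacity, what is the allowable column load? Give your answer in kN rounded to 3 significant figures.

P_all ≈ 1960 kN

q = γ·D_f = 19.4 × 1.97 = 38.218 kPa.
q·N_q = 38.218 × 27.7 = 1058.6 kPa
0.5·γ·B·N_γ·s_γ = 0.5 × 19.4 × 2 × 26.5 × 0.8 = 411.28 kPa
q_ult = 1058.6 + 411.28 = 1469.9 kPa.
Gross allowable pressure q_all = 1469.9 / 3 = 489.97 kPa.
Footing area = 4 m², so allowable column load = 489.97 × 4 = 1959.9 kN.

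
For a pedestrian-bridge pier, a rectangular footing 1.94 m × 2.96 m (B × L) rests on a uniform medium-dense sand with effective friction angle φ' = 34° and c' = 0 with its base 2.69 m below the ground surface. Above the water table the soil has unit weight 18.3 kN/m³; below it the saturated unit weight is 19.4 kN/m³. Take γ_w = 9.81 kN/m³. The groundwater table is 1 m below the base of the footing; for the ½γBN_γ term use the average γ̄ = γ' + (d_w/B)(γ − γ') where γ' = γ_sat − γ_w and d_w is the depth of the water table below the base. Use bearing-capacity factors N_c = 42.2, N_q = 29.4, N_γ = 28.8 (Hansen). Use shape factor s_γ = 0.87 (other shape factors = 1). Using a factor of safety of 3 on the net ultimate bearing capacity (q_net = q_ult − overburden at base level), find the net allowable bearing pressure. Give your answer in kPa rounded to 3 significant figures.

q_all(net) ≈ 580 kPa

Overburden at base level: q = 18.3 × 2.69 = 49.227 kPa.
The water table is 1 m below the base (< B = 1.94 m), so the ½γBN_γ term uses γ̄ = γ' + (d_w/B)(γ − γ') = 9.59 + (1/1.94)(18.3 − 9.59) = 14.08 kN/m³.
Surcharge term q·N_q = 49.227 × 29.4 = 1447.3 kPa; self-weight term 0.5·γ·B·N_γ·s_γ = 0.5 × 14.08 × 1.94 × 28.8 × 0.87 = 342.2 kPa.
q_ult = 1447.3 + 342.2 = 1789.5 kPa.
q_net = 1789.5 − 49.227 = 1740.2 kPa.
q_all(net) = 1740.2 / 3 = 580.08 kPa.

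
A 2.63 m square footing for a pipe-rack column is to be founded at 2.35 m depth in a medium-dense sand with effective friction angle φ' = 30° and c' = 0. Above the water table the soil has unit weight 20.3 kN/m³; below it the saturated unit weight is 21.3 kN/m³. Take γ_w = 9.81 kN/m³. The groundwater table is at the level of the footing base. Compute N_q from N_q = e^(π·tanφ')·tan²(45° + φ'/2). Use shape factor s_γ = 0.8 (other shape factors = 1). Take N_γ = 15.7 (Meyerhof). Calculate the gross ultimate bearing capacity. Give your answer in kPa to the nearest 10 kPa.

q_ult ≈ 1070 kPa

tan30° = 0.5774, so N_q = e^(π×0.5774)·tan²(60°) = 6.134 × 3.0 = 18.4.
Overburden at base level: q = 20.3 × 2.35 = 47.705 kPa.
Below the base the soil is submerged, so the ½γBN_γ term uses γ' = 21.3 − 9.81 = 11.49 kN/m³.
Surcharge term q·N_q = 47.705 × 18.401 = 877.83 kPa; self-weight term 0.5·γ·B·N_γ·s_γ = 0.5 × 11.49 × 2.63 × 15.7 × 0.8 = 189.77 kPa.
q_ult = 877.83 + 189.77 = 1067.6 kPa.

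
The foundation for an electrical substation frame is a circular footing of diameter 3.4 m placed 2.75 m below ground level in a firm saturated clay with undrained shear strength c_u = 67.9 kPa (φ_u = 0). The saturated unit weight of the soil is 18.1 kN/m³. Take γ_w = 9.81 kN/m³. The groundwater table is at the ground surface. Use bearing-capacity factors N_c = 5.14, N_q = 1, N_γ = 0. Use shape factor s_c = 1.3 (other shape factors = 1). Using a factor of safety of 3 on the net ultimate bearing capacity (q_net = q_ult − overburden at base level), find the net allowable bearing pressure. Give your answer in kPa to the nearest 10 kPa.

q_all(net) ≈ 150 kPa

γ' = 18.1 − 9.81 = 8.29 kN/m³ (submerged throughout). q = 8.29 × 2.75 = 22.798 kPa.
c·N_c·s_c = 67.9 × 5.14 × 1.3 = 453.71 kPa
q·N_q = 22.798 × 1 = 22.798 kPa
q_ult = 453.71 + 22.798 = 476.51 kPa.
q_net = 476.51 − 22.798 = 453.71 kPa.
q_all(net) = 453.71 / 3 = 151.24 kPa.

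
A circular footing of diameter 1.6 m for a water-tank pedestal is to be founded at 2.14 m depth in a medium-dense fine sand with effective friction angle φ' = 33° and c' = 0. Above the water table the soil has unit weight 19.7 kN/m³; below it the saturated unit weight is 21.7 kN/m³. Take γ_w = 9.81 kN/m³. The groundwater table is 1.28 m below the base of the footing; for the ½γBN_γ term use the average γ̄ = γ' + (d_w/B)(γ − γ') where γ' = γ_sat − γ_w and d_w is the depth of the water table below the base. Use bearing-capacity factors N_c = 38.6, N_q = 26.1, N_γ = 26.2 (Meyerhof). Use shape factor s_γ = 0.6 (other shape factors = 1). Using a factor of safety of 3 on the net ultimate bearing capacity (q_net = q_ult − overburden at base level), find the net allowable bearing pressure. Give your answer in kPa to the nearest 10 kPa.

q_all(net) ≈ 430 kPa

Overburden at base level: q = 19.7 × 2.14 = 42.158 kPa.
The water table is 1.28 m below the base (< B = 1.6 m), so the ½γBN_γ term uses γ̄ = γ' + (d_w/B)(γ − γ') = 11.89 + (1.28/1.6)(19.7 − 11.89) = 18.138 kN/m³.
Surcharge term q·N_q = 42.158 × 26.1 = 1100.3 kPa; self-weight term 0.5·γ·B·N_γ·s_γ = 0.5 × 18.138 × 1.6 × 26.2 × 0.6 = 228.1 kPa.
q_ult = 1100.3 + 228.1 = 1328.4 kPa.
q_net = 1328.4 − 42.158 = 1286.3 kPa.
q_all(net) = 1286.3 / 3 = 428.76 kPa.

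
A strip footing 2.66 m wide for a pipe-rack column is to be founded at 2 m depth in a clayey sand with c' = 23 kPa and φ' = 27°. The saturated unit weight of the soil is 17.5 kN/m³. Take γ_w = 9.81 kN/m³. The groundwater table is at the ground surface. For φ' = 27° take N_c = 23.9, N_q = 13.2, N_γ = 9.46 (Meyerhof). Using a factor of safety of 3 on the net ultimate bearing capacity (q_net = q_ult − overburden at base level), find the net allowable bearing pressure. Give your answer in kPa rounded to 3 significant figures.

q_all(net) ≈ 278 kPa

γ' = 17.5 − 9.81 = 7.69 kN/m³ (submerged throughout). q = 7.69 × 2 = 15.38 kPa; the same γ' applies in the ½γBN_γ term.
c·N_c = 23 × 23.9 = 549.7 kPa
q·N_q = 15.38 × 13.2 = 203.02 kPa
0.5·γ·B·N_γ = 0.5 × 7.69 × 2.66 × 9.46 = 96.754 kPa
q_ult = 549.7 + 203.02 + 96.754 = 849.47 kPa.
q_net = 849.47 − 15.38 = 834.09 kPa.
q_all(net) = 834.09 / 3 = 278.03 kPa.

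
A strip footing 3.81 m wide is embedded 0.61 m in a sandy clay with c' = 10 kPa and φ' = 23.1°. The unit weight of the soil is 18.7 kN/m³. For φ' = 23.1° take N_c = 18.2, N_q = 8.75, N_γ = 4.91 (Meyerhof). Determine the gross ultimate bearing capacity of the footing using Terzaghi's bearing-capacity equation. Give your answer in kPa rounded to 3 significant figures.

q_ult ≈ 457 kPa

Overburden at base level: q = 18.7 × 0.61 = 11.407 kPa.
Cohesion term c·N_c = 10 × 18.2 = 182 kPa; surcharge term q·N_q = 11.407 × 8.75 = 99.811 kPa; self-weight term 0.5·γ·B·N_γ = 0.5 × 18.7 × 3.81 × 4.91 = 174.91 kPa.
q_ult = 182 + 99.811 + 174.91 = 456.72 kPa.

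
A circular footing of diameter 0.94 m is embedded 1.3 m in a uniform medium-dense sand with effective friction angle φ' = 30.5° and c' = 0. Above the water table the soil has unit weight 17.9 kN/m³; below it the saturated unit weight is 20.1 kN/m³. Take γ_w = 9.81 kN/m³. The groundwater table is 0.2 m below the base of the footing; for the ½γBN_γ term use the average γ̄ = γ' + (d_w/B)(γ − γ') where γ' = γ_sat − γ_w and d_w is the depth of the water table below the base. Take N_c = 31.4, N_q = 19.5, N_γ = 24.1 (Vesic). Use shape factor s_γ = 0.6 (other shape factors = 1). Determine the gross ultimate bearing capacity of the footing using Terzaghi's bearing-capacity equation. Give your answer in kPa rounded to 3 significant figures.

q_ult ≈ 535 kPa

Effective surcharge at the founding depth q = γ·D_f = 17.9 × 1.3 = 23.27 kPa.
With d_w = 0.2 m < B, γ̄ = 10.29 + (0.2/0.94) × (17.9 − 10.29) = 11.909 kN/m³.
q_ult = q·N_q + 0.5·γ·B·N_γ·s_γ
     = 23.27 × 19.5 + 0.5 × 11.909 × 0.94 × 24.1 × 0.6
     = 453.76 + 80.937 = 534.7 kPa.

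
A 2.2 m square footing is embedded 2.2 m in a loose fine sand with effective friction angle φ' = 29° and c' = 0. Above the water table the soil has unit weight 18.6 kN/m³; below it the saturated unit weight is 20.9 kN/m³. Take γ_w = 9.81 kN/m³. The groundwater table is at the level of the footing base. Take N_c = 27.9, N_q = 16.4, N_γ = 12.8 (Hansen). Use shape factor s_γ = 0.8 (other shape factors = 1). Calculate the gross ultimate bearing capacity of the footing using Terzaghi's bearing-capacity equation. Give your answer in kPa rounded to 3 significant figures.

Overburden at base level: q = 18.6 × 2.2 = 40.92 kPa.
Below the base the soil is submerged, so the ½γBN_γ term uses γ' = 20.9 − 9.81 = 11.09 kN/m³.
Surcharge term q·N_q = 40.92 × 16.4 = 671.09 kPa; self-weight term 0.5·γ·B·N_γ·s_γ = 0.5 × 11.09 × 2.2 × 12.8 × 0.8 = 124.92 kPa.
q_ult = 671.09 + 124.92 = 796.01 kPa.

q_ult ≈ 796 kPa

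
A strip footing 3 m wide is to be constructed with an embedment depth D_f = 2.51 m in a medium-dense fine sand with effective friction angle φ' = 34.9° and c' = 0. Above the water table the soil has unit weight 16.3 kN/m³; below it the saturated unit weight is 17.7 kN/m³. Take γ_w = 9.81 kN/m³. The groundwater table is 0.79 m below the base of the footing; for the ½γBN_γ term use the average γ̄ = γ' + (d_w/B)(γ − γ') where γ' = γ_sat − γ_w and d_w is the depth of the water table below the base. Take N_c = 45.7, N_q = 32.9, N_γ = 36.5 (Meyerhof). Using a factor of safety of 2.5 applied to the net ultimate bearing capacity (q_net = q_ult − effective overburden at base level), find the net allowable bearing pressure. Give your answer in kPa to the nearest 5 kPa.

q_all(net) ≈ 745 kPa

q = γ·D_f = 16.3 × 2.51 = 40.913 kPa.
γ' = 7.89 kN/m³; averaging over the depth B below the base, γ̄ = γ' + (d_w/B)(γ − γ') = 10.105 kN/m³.
q·N_q = 40.913 × 32.9 = 1346 kPa
0.5·γ·B·N_γ = 0.5 × 10.105 × 3 × 36.5 = 553.23 kPa
q_ult = 1346 + 553.23 = 1899.3 kPa.
Net ultimate: q_net = 1899.3 − 40.913 = 1858.4 kPa.
q_all(net) = 1858.4 / 2.5 = 743.34 kPa.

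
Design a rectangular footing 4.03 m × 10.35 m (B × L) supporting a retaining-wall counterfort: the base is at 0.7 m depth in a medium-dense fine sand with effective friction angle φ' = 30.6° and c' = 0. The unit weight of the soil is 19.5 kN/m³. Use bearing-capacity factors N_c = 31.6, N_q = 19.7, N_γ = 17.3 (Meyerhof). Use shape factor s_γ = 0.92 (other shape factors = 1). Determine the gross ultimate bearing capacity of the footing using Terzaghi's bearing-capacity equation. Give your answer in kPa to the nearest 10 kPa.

q_ult ≈ 890 kPa

q = γ·D_f = 19.5 × 0.7 = 13.65 kPa.
q·N_q = 13.65 × 19.7 = 268.9 kPa
0.5·γ·B·N_γ·s_γ = 0.5 × 19.5 × 4.03 × 17.3 × 0.92 = 625.38 kPa
q_ult = 268.9 + 625.38 = 894.28 kPa.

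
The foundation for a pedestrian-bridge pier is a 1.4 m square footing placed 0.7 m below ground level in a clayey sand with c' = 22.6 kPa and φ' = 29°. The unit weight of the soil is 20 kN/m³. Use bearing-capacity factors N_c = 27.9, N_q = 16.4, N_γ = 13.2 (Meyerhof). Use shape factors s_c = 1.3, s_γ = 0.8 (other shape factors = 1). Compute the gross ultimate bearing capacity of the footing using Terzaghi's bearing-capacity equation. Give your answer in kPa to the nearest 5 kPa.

Effective surcharge at the founding depth q = γ·D_f = 20 × 0.7 = 14 kPa.
q_ult = c·N_c·s_c + q·N_q + 0.5·γ·B·N_γ·s_γ
     = 22.6 × 27.9 × 1.3 + 14 × 16.4 + 0.5 × 20 × 1.4 × 13.2 × 0.8
     = 819.7 + 229.6 + 147.84 = 1197.1 kPa.

q_ult ≈ 1195 kPa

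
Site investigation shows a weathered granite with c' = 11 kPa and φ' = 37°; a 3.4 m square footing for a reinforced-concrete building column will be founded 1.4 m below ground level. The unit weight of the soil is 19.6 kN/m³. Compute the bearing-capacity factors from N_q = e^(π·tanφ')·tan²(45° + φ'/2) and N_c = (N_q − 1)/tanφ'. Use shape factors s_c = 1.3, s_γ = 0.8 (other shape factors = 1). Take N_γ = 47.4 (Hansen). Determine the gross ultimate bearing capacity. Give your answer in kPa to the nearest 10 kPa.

tan37° = 0.7536, so N_q = e^(π×0.7536)·tan²(63.5°) = 10.669 × 4.023 = 42.92.
N_c = (42.92 − 1)/tan37° = 55.63.
q = γ·D_f = 19.6 × 1.4 = 27.44 kPa.
c·N_c·s_c = 11 × 55.63 × 1.3 = 795.5 kPa
q·N_q = 27.44 × 42.92 = 1177.7 kPa
0.5·γ·B·N_γ·s_γ = 0.5 × 19.6 × 3.4 × 47.4 × 0.8 = 1263.5 kPa
q_ult = 795.5 + 1177.7 + 1263.5 = 3236.7 kPa.

q_ult ≈ 3240 kPa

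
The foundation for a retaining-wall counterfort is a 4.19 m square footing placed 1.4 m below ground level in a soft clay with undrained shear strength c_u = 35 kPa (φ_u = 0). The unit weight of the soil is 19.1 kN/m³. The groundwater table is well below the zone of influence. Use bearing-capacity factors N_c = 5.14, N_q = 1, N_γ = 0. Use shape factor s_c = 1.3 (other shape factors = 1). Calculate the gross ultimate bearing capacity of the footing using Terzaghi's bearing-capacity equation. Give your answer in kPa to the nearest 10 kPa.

Overburden at base level: q = 19.1 × 1.4 = 26.74 kPa.
Cohesion term c·N_c·s_c = 35 × 5.14 × 1.3 = 233.87 kPa; surcharge term q·N_q = 26.74 × 1 = 26.74 kPa.
q_ult = 233.87 + 26.74 = 260.61 kPa.

q_ult ≈ 260 kPa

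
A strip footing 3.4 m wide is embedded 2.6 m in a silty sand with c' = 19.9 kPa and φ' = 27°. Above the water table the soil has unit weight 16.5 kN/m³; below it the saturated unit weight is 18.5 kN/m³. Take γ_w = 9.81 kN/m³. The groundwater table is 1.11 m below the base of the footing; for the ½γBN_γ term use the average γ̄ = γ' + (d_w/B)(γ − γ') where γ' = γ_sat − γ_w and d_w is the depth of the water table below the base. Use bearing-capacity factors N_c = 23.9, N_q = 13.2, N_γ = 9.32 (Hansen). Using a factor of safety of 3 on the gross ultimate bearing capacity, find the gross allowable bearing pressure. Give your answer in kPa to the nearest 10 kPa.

q = γ·D_f = 16.5 × 2.6 = 42.9 kPa.
γ' = 8.69 kN/m³; averaging over the depth B below the base, γ̄ = γ' + (d_w/B)(γ − γ') = 11.24 kN/m³.
c·N_c = 19.9 × 23.9 = 475.61 kPa
q·N_q = 42.9 × 13.2 = 566.28 kPa
0.5·γ·B·N_γ = 0.5 × 11.24 × 3.4 × 9.32 = 178.08 kPa
q_ult = 475.61 + 566.28 + 178.08 = 1220 kPa.
q_all = 1220 / 3 = 406.66 kPa.

q_all ≈ 410 kPa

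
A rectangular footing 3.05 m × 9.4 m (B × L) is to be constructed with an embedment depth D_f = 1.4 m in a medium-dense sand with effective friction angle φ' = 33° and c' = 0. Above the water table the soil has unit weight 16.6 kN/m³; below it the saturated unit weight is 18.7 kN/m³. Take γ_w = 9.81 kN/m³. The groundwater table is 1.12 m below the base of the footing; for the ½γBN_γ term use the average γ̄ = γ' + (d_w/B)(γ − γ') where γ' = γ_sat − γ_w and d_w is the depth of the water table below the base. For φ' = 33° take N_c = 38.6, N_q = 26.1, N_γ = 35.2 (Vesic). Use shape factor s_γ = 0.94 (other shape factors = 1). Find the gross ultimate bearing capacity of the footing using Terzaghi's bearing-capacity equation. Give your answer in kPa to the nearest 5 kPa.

q_ult ≈ 1200 kPa

Effective surcharge at the founding depth q = γ·D_f = 16.6 × 1.4 = 23.24 kPa.
With d_w = 1.12 m < B, γ̄ = 8.89 + (1.12/3.05) × (16.6 − 8.89) = 11.721 kN/m³.
q_ult = q·N_q + 0.5·γ·B·N_γ·s_γ
     = 23.24 × 26.1 + 0.5 × 11.721 × 3.05 × 35.2 × 0.94
     = 606.56 + 591.44 = 1198 kPa.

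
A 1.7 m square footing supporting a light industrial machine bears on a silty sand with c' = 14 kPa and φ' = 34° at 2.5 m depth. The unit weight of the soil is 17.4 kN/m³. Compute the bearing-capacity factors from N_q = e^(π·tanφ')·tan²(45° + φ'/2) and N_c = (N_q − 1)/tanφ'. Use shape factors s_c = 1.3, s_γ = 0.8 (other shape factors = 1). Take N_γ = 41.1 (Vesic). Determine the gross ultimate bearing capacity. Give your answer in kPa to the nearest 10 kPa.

tan34° = 0.6745, so N_q = e^(π×0.6745)·tan²(62°) = 8.323 × 3.537 = 29.44.
N_c = (29.44 − 1)/tan34° = 42.16.
Overburden at base level: q = 17.4 × 2.5 = 43.5 kPa.
Cohesion term c·N_c·s_c = 14 × 42.164 × 1.3 = 767.38 kPa; surcharge term q·N_q = 43.5 × 29.44 = 1280.6 kPa; self-weight term 0.5·γ·B·N_γ·s_γ = 0.5 × 17.4 × 1.7 × 41.1 × 0.8 = 486.3 kPa.
q_ult = 767.38 + 1280.6 + 486.3 = 2534.3 kPa.

q_ult ≈ 2530 kPa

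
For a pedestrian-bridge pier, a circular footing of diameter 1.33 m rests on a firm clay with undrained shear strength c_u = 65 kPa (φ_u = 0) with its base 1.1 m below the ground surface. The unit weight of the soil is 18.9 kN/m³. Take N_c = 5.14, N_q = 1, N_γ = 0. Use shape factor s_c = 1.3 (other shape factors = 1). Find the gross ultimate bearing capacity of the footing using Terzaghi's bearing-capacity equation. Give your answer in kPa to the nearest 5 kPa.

q_ult ≈ 455 kPa

q = γ·D_f = 18.9 × 1.1 = 20.79 kPa.
c·N_c·s_c = 65 × 5.14 × 1.3 = 434.33 kPa
q·N_q = 20.79 × 1 = 20.79 kPa
q_ult = 434.33 + 20.79 = 455.12 kPa.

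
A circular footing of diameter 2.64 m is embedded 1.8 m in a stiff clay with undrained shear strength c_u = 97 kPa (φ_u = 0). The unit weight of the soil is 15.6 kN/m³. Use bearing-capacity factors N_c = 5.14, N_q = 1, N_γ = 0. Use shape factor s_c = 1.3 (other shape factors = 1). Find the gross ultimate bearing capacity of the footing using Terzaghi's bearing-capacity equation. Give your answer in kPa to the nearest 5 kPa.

q_ult ≈ 675 kPa

Effective surcharge at the founding depth q = γ·D_f = 15.6 × 1.8 = 28.08 kPa.
q_ult = c·N_c·s_c + q·N_q
     = 97 × 5.14 × 1.3 + 28.08 × 1
     = 648.15 + 28.08 = 676.23 kPa.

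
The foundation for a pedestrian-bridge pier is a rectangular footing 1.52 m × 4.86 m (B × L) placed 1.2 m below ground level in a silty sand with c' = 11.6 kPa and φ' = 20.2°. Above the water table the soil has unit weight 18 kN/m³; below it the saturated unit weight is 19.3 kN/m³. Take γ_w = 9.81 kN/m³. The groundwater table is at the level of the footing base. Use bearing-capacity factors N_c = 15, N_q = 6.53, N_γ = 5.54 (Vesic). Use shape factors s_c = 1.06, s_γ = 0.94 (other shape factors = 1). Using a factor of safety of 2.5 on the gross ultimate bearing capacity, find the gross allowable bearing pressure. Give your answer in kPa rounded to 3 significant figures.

Overburden at base level: q = 18 × 1.2 = 21.6 kPa.
Below the base the soil is submerged, so the ½γBN_γ term uses γ' = 19.3 − 9.81 = 9.49 kN/m³.
Cohesion term c·N_c·s_c = 11.6 × 15 × 1.06 = 184.44 kPa; surcharge term q·N_q = 21.6 × 6.53 = 141.05 kPa; self-weight term 0.5·γ·B·N_γ·s_γ = 0.5 × 9.49 × 1.52 × 5.54 × 0.94 = 37.559 kPa.
q_ult = 184.44 + 141.05 + 37.559 = 363.05 kPa.
q_all = 363.05 / 2.5 = 145.22 kPa.

q_all ≈ 145 kPa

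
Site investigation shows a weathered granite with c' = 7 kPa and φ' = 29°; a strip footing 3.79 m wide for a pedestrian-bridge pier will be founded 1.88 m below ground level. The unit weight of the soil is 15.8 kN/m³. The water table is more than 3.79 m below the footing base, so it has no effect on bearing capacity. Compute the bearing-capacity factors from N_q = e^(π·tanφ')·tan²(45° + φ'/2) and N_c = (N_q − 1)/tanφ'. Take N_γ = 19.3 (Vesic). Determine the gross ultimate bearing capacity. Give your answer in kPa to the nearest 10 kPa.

tan29° = 0.5543, so N_q = e^(π×0.5543)·tan²(59.5°) = 5.705 × 2.882 = 16.44.
N_c = (16.44 − 1)/tan29° = 27.86.
Effective surcharge at the founding depth q = γ·D_f = 15.8 × 1.88 = 29.704 kPa.
q_ult = c·N_c + q·N_q + 0.5·γ·B·N_γ
     = 7 × 27.86 + 29.704 × 16.443 + 0.5 × 15.8 × 3.79 × 19.3
     = 195.02 + 488.43 + 577.86 = 1261.3 kPa.

q_ult ≈ 1260 kPa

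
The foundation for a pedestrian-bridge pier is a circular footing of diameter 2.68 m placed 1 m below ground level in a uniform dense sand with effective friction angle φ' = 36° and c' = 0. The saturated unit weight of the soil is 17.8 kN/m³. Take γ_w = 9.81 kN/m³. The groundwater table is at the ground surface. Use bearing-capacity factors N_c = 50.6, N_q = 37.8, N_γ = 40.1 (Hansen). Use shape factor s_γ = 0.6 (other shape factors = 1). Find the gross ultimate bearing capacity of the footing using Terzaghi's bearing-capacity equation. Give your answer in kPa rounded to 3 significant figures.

q_ult ≈ 560 kPa

With the water table at the surface the whole profile is submerged: γ' = 17.8 − 9.81 = 7.99 kN/m³, so q = γ'·D_f = 7.99 kPa; the same γ' applies in the ½γBN_γ term.
q_ult = q·N_q + 0.5·γ·B·N_γ·s_γ
     = 7.99 × 37.8 + 0.5 × 7.99 × 2.68 × 40.1 × 0.6
     = 302.02 + 257.6 = 559.62 kPa.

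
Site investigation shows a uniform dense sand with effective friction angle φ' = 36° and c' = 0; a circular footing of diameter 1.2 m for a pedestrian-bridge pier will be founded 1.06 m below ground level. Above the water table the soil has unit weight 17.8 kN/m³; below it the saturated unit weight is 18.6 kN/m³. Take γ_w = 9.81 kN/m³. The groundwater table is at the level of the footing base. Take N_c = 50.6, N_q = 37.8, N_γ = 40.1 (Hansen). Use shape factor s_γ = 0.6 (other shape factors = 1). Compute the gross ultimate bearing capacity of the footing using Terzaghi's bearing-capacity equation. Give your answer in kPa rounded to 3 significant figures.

q_ult ≈ 840 kPa

Overburden at base level: q = 17.8 × 1.06 = 18.868 kPa.
Below the base the soil is submerged, so the ½γBN_γ term uses γ' = 18.6 − 9.81 = 8.79 kN/m³.
Surcharge term q·N_q = 18.868 × 37.8 = 713.21 kPa; self-weight term 0.5·γ·B·N_γ·s_γ = 0.5 × 8.79 × 1.2 × 40.1 × 0.6 = 126.89 kPa.
q_ult = 713.21 + 126.89 = 840.1 kPa.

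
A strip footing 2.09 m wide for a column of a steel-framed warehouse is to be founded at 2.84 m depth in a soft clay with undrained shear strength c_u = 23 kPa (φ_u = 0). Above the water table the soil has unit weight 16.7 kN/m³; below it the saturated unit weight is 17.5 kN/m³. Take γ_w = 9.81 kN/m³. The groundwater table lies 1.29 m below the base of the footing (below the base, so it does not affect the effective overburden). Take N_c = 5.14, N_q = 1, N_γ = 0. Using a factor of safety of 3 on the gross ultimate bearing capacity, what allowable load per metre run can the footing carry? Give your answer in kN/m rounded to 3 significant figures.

≈ 115 kN/m

Effective surcharge at the founding depth q = γ·D_f = 16.7 × 2.84 = 47.428 kPa.
q_ult = c·N_c + q·N_q
     = 23 × 5.14 + 47.428 × 1
     = 118.22 + 47.428 = 165.65 kPa.
Gross allowable pressure q_all = 165.65 / 3 = 55.216 kPa.
Allowable wall load = q_all × B = 55.216 × 2.09 = 115.4 kN per metre run.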